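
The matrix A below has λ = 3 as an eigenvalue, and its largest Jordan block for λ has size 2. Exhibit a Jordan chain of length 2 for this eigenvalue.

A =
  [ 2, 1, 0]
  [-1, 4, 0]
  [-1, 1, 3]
A Jordan chain for λ = 3 of length 2:
v_1 = (-1, -1, -1)ᵀ
v_2 = (1, 0, 0)ᵀ

Let N = A − (3)·I. We want v_2 with N^2 v_2 = 0 but N^1 v_2 ≠ 0; then v_{j-1} := N · v_j for j = 2, …, 2.

Pick v_2 = (1, 0, 0)ᵀ.
Then v_1 = N · v_2 = (-1, -1, -1)ᵀ.

Sanity check: (A − (3)·I) v_1 = (0, 0, 0)ᵀ = 0. ✓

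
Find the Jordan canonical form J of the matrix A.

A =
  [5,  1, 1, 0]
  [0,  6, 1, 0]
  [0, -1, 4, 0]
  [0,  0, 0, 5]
J_2(5) ⊕ J_1(5) ⊕ J_1(5)

The characteristic polynomial is
  det(x·I − A) = x^4 - 20*x^3 + 150*x^2 - 500*x + 625 = (x - 5)^4

Eigenvalues and multiplicities (the geometric multiplicity of λ is n − rank(A − λI), which equals the number of Jordan blocks for λ):
  λ = 5: algebraic multiplicity = 4, geometric multiplicity = 3

Determining the block sizes for each eigenvalue:
  λ = 5: 3 blocks summing to 4 forces exactly one block of size 2 and the rest size 1 → block sizes [2, 1, 1]

Assembling the blocks gives a Jordan form
J =
  [5, 1, 0, 0]
  [0, 5, 0, 0]
  [0, 0, 5, 0]
  [0, 0, 0, 5]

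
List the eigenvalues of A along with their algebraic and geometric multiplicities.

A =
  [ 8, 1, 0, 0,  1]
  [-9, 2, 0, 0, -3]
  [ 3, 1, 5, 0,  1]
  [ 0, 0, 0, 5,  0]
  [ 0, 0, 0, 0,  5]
λ = 5: alg = 5, geom = 4

Step 1 — factor the characteristic polynomial to read off the algebraic multiplicities:
  χ_A(x) = (x - 5)^5

Step 2 — compute geometric multiplicities via the rank-nullity identity g(λ) = n − rank(A − λI):
  rank(A − (5)·I) = 1, so dim ker(A − (5)·I) = n − 1 = 4

Summary:
  λ = 5: algebraic multiplicity = 5, geometric multiplicity = 4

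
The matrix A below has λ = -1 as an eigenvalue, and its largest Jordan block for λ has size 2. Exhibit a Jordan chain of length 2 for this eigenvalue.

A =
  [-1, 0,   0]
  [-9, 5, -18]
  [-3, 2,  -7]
A Jordan chain for λ = -1 of length 2:
v_1 = (0, -9, -3)ᵀ
v_2 = (1, 0, 0)ᵀ

Let N = A − (-1)·I. We want v_2 with N^2 v_2 = 0 but N^1 v_2 ≠ 0; then v_{j-1} := N · v_j for j = 2, …, 2.

Pick v_2 = (1, 0, 0)ᵀ.
Then v_1 = N · v_2 = (0, -9, -3)ᵀ.

Sanity check: (A − (-1)·I) v_1 = (0, 0, 0)ᵀ = 0. ✓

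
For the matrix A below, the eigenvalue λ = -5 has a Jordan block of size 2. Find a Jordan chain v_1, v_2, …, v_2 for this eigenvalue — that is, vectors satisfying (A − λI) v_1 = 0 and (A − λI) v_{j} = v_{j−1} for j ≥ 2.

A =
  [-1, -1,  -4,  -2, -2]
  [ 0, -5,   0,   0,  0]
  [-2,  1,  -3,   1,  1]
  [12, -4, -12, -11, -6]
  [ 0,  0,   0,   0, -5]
A Jordan chain for λ = -5 of length 2:
v_1 = (4, 0, -2, 12, 0)ᵀ
v_2 = (1, 0, 0, 0, 0)ᵀ

Let N = A − (-5)·I. We want v_2 with N^2 v_2 = 0 but N^1 v_2 ≠ 0; then v_{j-1} := N · v_j for j = 2, …, 2.

Pick v_2 = (1, 0, 0, 0, 0)ᵀ.
Then v_1 = N · v_2 = (4, 0, -2, 12, 0)ᵀ.

Sanity check: (A − (-5)·I) v_1 = (0, 0, 0, 0, 0)ᵀ = 0. ✓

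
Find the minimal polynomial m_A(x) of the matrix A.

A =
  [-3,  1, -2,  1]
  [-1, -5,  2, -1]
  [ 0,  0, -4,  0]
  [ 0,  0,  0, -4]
x^2 + 8*x + 16

The characteristic polynomial is χ_A(x) = (x + 4)^4, so the eigenvalues are known. The minimal polynomial is
  m_A(x) = Π_λ (x − λ)^{k_λ}
where k_λ is the size of the *largest* Jordan block for λ (equivalently, the smallest k with (A − λI)^k v = 0 for every generalised eigenvector v of λ).

  λ = -4: largest Jordan block has size 2, contributing (x + 4)^2

So m_A(x) = (x + 4)^2 = x^2 + 8*x + 16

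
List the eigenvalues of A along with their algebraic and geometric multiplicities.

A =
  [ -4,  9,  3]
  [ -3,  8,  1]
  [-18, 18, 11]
λ = 5: alg = 3, geom = 2

Step 1 — factor the characteristic polynomial to read off the algebraic multiplicities:
  χ_A(x) = (x - 5)^3

Step 2 — compute geometric multiplicities via the rank-nullity identity g(λ) = n − rank(A − λI):
  rank(A − (5)·I) = 1, so dim ker(A − (5)·I) = n − 1 = 2

Summary:
  λ = 5: algebraic multiplicity = 3, geometric multiplicity = 2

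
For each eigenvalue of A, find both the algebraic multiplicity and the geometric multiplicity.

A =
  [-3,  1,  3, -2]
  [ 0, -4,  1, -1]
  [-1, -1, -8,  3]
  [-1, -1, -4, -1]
λ = -4: alg = 4, geom = 2

Step 1 — factor the characteristic polynomial to read off the algebraic multiplicities:
  χ_A(x) = (x + 4)^4

Step 2 — compute geometric multiplicities via the rank-nullity identity g(λ) = n − rank(A − λI):
  rank(A − (-4)·I) = 2, so dim ker(A − (-4)·I) = n − 2 = 2

Summary:
  λ = -4: algebraic multiplicity = 4, geometric multiplicity = 2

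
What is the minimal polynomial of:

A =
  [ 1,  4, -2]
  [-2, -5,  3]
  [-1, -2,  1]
x^3 + 3*x^2 + 3*x + 1

The characteristic polynomial is χ_A(x) = (x + 1)^3, so the eigenvalues are known. The minimal polynomial is
  m_A(x) = Π_λ (x − λ)^{k_λ}
where k_λ is the size of the *largest* Jordan block for λ (equivalently, the smallest k with (A − λI)^k v = 0 for every generalised eigenvector v of λ).

  λ = -1: largest Jordan block has size 3, contributing (x + 1)^3

So m_A(x) = (x + 1)^3 = x^3 + 3*x^2 + 3*x + 1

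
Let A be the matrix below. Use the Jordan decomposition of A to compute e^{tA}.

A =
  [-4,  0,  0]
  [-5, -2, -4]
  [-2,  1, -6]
e^{tA} =
  [exp(-4*t), 0, 0]
  [-t^2*exp(-4*t) - 5*t*exp(-4*t), 2*t*exp(-4*t) + exp(-4*t), -4*t*exp(-4*t)]
  [-t^2*exp(-4*t)/2 - 2*t*exp(-4*t), t*exp(-4*t), -2*t*exp(-4*t) + exp(-4*t)]

Strategy: write A = P · J · P⁻¹ where J is a Jordan canonical form, so e^{tA} = P · e^{tJ} · P⁻¹, and e^{tJ} can be computed block-by-block.

A has Jordan form
J =
  [-4,  1,  0]
  [ 0, -4,  1]
  [ 0,  0, -4]
(up to reordering of blocks).

Per-block formulas:
  For a 3×3 Jordan block J_3(-4): exp(t · J_3(-4)) = e^(-4t)·(I + t·N + (t^2/2)·N^2), where N is the 3×3 nilpotent shift.

After assembling e^{tJ} and conjugating by P, we get:

e^{tA} =
  [exp(-4*t), 0, 0]
  [-t^2*exp(-4*t) - 5*t*exp(-4*t), 2*t*exp(-4*t) + exp(-4*t), -4*t*exp(-4*t)]
  [-t^2*exp(-4*t)/2 - 2*t*exp(-4*t), t*exp(-4*t), -2*t*exp(-4*t) + exp(-4*t)]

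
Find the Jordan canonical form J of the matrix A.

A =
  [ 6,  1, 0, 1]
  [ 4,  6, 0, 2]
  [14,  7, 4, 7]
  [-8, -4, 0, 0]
J_2(4) ⊕ J_1(4) ⊕ J_1(4)

The characteristic polynomial is
  det(x·I − A) = x^4 - 16*x^3 + 96*x^2 - 256*x + 256 = (x - 4)^4

Eigenvalues and multiplicities (the geometric multiplicity of λ is n − rank(A − λI), which equals the number of Jordan blocks for λ):
  λ = 4: algebraic multiplicity = 4, geometric multiplicity = 3

Determining the block sizes for each eigenvalue:
  λ = 4: 3 blocks summing to 4 forces exactly one block of size 2 and the rest size 1 → block sizes [2, 1, 1]

Assembling the blocks gives a Jordan form
J =
  [4, 1, 0, 0]
  [0, 4, 0, 0]
  [0, 0, 4, 0]
  [0, 0, 0, 4]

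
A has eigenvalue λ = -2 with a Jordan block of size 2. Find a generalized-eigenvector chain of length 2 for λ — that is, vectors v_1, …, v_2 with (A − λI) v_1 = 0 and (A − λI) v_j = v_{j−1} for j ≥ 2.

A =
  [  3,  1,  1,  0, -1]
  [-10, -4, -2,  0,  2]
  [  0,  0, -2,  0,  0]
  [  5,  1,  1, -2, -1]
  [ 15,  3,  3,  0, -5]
A Jordan chain for λ = -2 of length 2:
v_1 = (5, -10, 0, 5, 15)ᵀ
v_2 = (1, 0, 0, 0, 0)ᵀ

Let N = A − (-2)·I. We want v_2 with N^2 v_2 = 0 but N^1 v_2 ≠ 0; then v_{j-1} := N · v_j for j = 2, …, 2.

Pick v_2 = (1, 0, 0, 0, 0)ᵀ.
Then v_1 = N · v_2 = (5, -10, 0, 5, 15)ᵀ.

Sanity check: (A − (-2)·I) v_1 = (0, 0, 0, 0, 0)ᵀ = 0. ✓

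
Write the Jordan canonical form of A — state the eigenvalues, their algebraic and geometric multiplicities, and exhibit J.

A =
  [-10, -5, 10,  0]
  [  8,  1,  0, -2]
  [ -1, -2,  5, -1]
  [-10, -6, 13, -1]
J_1(-5) ⊕ J_3(0)

The characteristic polynomial is
  det(x·I − A) = x^4 + 5*x^3 = x^3*(x + 5)

Eigenvalues and multiplicities (the geometric multiplicity of λ is n − rank(A − λI), which equals the number of Jordan blocks for λ):
  λ = -5: algebraic multiplicity = 1, geometric multiplicity = 1
  λ = 0: algebraic multiplicity = 3, geometric multiplicity = 1

Determining the block sizes for each eigenvalue:
  λ = -5: one block (gm = 1), so the single block has size am = 1 → block sizes [1]
  λ = 0: one block (gm = 1), so the single block has size am = 3 → block sizes [3]

Assembling the blocks gives a Jordan form
J =
  [-5, 0, 0, 0]
  [ 0, 0, 1, 0]
  [ 0, 0, 0, 1]
  [ 0, 0, 0, 0]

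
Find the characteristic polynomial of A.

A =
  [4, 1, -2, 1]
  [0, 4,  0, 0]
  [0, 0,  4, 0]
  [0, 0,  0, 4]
x^4 - 16*x^3 + 96*x^2 - 256*x + 256

Expanding det(x·I − A) (e.g. by cofactor expansion or by noting that A is similar to its Jordan form J, which has the same characteristic polynomial as A) gives
  χ_A(x) = x^4 - 16*x^3 + 96*x^2 - 256*x + 256
which factors as (x - 4)^4. The eigenvalues (with algebraic multiplicities) are λ = 4 with multiplicity 4.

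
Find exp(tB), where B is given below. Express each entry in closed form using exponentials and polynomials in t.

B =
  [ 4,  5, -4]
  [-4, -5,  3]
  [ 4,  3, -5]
e^{tB} =
  [6*t*exp(-2*t) + exp(-2*t), 3*t^2*exp(-2*t)/2 + 5*t*exp(-2*t), 3*t^2*exp(-2*t)/2 - 4*t*exp(-2*t)]
  [-4*t*exp(-2*t), -t^2*exp(-2*t) - 3*t*exp(-2*t) + exp(-2*t), -t^2*exp(-2*t) + 3*t*exp(-2*t)]
  [4*t*exp(-2*t), t^2*exp(-2*t) + 3*t*exp(-2*t), t^2*exp(-2*t) - 3*t*exp(-2*t) + exp(-2*t)]

Strategy: write B = P · J · P⁻¹ where J is a Jordan canonical form, so e^{tB} = P · e^{tJ} · P⁻¹, and e^{tJ} can be computed block-by-block.

B has Jordan form
J =
  [-2,  1,  0]
  [ 0, -2,  1]
  [ 0,  0, -2]
(up to reordering of blocks).

Per-block formulas:
  For a 3×3 Jordan block J_3(-2): exp(t · J_3(-2)) = e^(-2t)·(I + t·N + (t^2/2)·N^2), where N is the 3×3 nilpotent shift.

After assembling e^{tJ} and conjugating by P, we get:

e^{tB} =
  [6*t*exp(-2*t) + exp(-2*t), 3*t^2*exp(-2*t)/2 + 5*t*exp(-2*t), 3*t^2*exp(-2*t)/2 - 4*t*exp(-2*t)]
  [-4*t*exp(-2*t), -t^2*exp(-2*t) - 3*t*exp(-2*t) + exp(-2*t), -t^2*exp(-2*t) + 3*t*exp(-2*t)]
  [4*t*exp(-2*t), t^2*exp(-2*t) + 3*t*exp(-2*t), t^2*exp(-2*t) - 3*t*exp(-2*t) + exp(-2*t)]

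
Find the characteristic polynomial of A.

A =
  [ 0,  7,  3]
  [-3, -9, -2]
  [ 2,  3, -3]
x^3 + 12*x^2 + 48*x + 64

Expanding det(x·I − A) (e.g. by cofactor expansion or by noting that A is similar to its Jordan form J, which has the same characteristic polynomial as A) gives
  χ_A(x) = x^3 + 12*x^2 + 48*x + 64
which factors as (x + 4)^3. The eigenvalues (with algebraic multiplicities) are λ = -4 with multiplicity 3.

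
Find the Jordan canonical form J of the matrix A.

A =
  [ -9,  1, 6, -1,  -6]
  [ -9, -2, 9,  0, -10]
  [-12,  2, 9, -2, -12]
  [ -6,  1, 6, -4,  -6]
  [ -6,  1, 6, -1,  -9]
J_3(-3) ⊕ J_1(-3) ⊕ J_1(-3)

The characteristic polynomial is
  det(x·I − A) = x^5 + 15*x^4 + 90*x^3 + 270*x^2 + 405*x + 243 = (x + 3)^5

Eigenvalues and multiplicities (the geometric multiplicity of λ is n − rank(A − λI), which equals the number of Jordan blocks for λ):
  λ = -3: algebraic multiplicity = 5, geometric multiplicity = 3

Determining the block sizes for each eigenvalue:
  λ = -3: with am = 5 and gm = 3, the partition is not yet determined (e.g. several partitions of 5 into 3 parts exist). Let N = A − (-3)·I. Computing rank(N^1) = 2, rank(N^2) = 1, rank(N^3) = 0; the number of blocks of size ≥ j is rank(N^{j−1}) − rank(N^j), giving [3, 1, 1]. So we have 1 block(s) of size 3, 2 block(s) of size 1 → block sizes [3, 1, 1]

Assembling the blocks gives a Jordan form
J =
  [-3,  1,  0,  0,  0]
  [ 0, -3,  1,  0,  0]
  [ 0,  0, -3,  0,  0]
  [ 0,  0,  0, -3,  0]
  [ 0,  0,  0,  0, -3]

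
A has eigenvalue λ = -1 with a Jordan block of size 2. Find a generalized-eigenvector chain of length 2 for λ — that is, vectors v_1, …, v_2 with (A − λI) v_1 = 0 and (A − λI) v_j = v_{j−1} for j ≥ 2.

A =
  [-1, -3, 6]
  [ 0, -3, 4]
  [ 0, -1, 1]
A Jordan chain for λ = -1 of length 2:
v_1 = (-3, -2, -1)ᵀ
v_2 = (0, 1, 0)ᵀ

Let N = A − (-1)·I. We want v_2 with N^2 v_2 = 0 but N^1 v_2 ≠ 0; then v_{j-1} := N · v_j for j = 2, …, 2.

Pick v_2 = (0, 1, 0)ᵀ.
Then v_1 = N · v_2 = (-3, -2, -1)ᵀ.

Sanity check: (A − (-1)·I) v_1 = (0, 0, 0)ᵀ = 0. ✓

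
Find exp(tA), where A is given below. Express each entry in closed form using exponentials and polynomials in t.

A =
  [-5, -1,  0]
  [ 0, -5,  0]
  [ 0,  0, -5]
e^{tA} =
  [exp(-5*t), -t*exp(-5*t), 0]
  [0, exp(-5*t), 0]
  [0, 0, exp(-5*t)]

Strategy: write A = P · J · P⁻¹ where J is a Jordan canonical form, so e^{tA} = P · e^{tJ} · P⁻¹, and e^{tJ} can be computed block-by-block.

A has Jordan form
J =
  [-5,  1,  0]
  [ 0, -5,  0]
  [ 0,  0, -5]
(up to reordering of blocks).

Per-block formulas:
  For a 2×2 Jordan block J_2(-5): exp(t · J_2(-5)) = e^(-5t)·(I + t·N), where N is the 2×2 nilpotent shift.
  For a 1×1 block at λ = -5: exp(t · [-5]) = [e^(-5t)].

After assembling e^{tJ} and conjugating by P, we get:

e^{tA} =
  [exp(-5*t), -t*exp(-5*t), 0]
  [0, exp(-5*t), 0]
  [0, 0, exp(-5*t)]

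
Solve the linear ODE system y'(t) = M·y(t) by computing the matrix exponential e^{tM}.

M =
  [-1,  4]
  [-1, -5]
e^{tM} =
  [2*t*exp(-3*t) + exp(-3*t), 4*t*exp(-3*t)]
  [-t*exp(-3*t), -2*t*exp(-3*t) + exp(-3*t)]

Strategy: write M = P · J · P⁻¹ where J is a Jordan canonical form, so e^{tM} = P · e^{tJ} · P⁻¹, and e^{tJ} can be computed block-by-block.

M has Jordan form
J =
  [-3,  1]
  [ 0, -3]
(up to reordering of blocks).

Per-block formulas:
  For a 2×2 Jordan block J_2(-3): exp(t · J_2(-3)) = e^(-3t)·(I + t·N), where N is the 2×2 nilpotent shift.

After assembling e^{tJ} and conjugating by P, we get:

e^{tM} =
  [2*t*exp(-3*t) + exp(-3*t), 4*t*exp(-3*t)]
  [-t*exp(-3*t), -2*t*exp(-3*t) + exp(-3*t)]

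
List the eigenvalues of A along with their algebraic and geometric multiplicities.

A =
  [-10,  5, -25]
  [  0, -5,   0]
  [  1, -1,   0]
λ = -5: alg = 3, geom = 2

Step 1 — factor the characteristic polynomial to read off the algebraic multiplicities:
  χ_A(x) = (x + 5)^3

Step 2 — compute geometric multiplicities via the rank-nullity identity g(λ) = n − rank(A − λI):
  rank(A − (-5)·I) = 1, so dim ker(A − (-5)·I) = n − 1 = 2

Summary:
  λ = -5: algebraic multiplicity = 3, geometric multiplicity = 2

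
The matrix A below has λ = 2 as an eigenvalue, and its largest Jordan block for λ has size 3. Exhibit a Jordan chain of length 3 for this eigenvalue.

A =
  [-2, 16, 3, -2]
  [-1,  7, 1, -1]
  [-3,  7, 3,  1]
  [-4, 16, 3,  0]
A Jordan chain for λ = 2 of length 3:
v_1 = (-1, 0, -2, -1)ᵀ
v_2 = (-4, -1, -3, -4)ᵀ
v_3 = (1, 0, 0, 0)ᵀ

Let N = A − (2)·I. We want v_3 with N^3 v_3 = 0 but N^2 v_3 ≠ 0; then v_{j-1} := N · v_j for j = 3, …, 2.

Pick v_3 = (1, 0, 0, 0)ᵀ.
Then v_2 = N · v_3 = (-4, -1, -3, -4)ᵀ.
Then v_1 = N · v_2 = (-1, 0, -2, -1)ᵀ.

Sanity check: (A − (2)·I) v_1 = (0, 0, 0, 0)ᵀ = 0. ✓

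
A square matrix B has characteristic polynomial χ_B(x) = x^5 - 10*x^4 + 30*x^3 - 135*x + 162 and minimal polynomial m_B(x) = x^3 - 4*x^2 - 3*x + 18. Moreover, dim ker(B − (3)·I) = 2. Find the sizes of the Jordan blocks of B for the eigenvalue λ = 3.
Block sizes for λ = 3: [2, 2]

Step 1 — from the characteristic polynomial, algebraic multiplicity of λ = 3 is 4. From dim ker(B − (3)·I) = 2, there are exactly 2 Jordan blocks for λ = 3.
Step 2 — from the minimal polynomial, the factor (x − 3)^2 tells us the largest block for λ = 3 has size 2.
Step 3 — with total size 4, 2 blocks, and largest block 2, the block sizes (in nonincreasing order) are [2, 2].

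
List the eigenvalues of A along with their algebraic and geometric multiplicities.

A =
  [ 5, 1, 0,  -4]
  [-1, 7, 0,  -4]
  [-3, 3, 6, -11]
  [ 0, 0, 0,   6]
λ = 6: alg = 4, geom = 2

Step 1 — factor the characteristic polynomial to read off the algebraic multiplicities:
  χ_A(x) = (x - 6)^4

Step 2 — compute geometric multiplicities via the rank-nullity identity g(λ) = n − rank(A − λI):
  rank(A − (6)·I) = 2, so dim ker(A − (6)·I) = n − 2 = 2

Summary:
  λ = 6: algebraic multiplicity = 4, geometric multiplicity = 2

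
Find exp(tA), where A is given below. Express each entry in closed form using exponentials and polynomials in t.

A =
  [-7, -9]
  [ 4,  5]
e^{tA} =
  [-6*t*exp(-t) + exp(-t), -9*t*exp(-t)]
  [4*t*exp(-t), 6*t*exp(-t) + exp(-t)]

Strategy: write A = P · J · P⁻¹ where J is a Jordan canonical form, so e^{tA} = P · e^{tJ} · P⁻¹, and e^{tJ} can be computed block-by-block.

A has Jordan form
J =
  [-1,  1]
  [ 0, -1]
(up to reordering of blocks).

Per-block formulas:
  For a 2×2 Jordan block J_2(-1): exp(t · J_2(-1)) = e^(-1t)·(I + t·N), where N is the 2×2 nilpotent shift.

After assembling e^{tJ} and conjugating by P, we get:

e^{tA} =
  [-6*t*exp(-t) + exp(-t), -9*t*exp(-t)]
  [4*t*exp(-t), 6*t*exp(-t) + exp(-t)]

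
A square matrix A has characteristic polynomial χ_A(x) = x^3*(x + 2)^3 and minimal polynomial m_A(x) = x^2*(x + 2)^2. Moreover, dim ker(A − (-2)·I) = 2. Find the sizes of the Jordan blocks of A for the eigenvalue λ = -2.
Block sizes for λ = -2: [2, 1]

Step 1 — from the characteristic polynomial, algebraic multiplicity of λ = -2 is 3. From dim ker(A − (-2)·I) = 2, there are exactly 2 Jordan blocks for λ = -2.
Step 2 — from the minimal polynomial, the factor (x + 2)^2 tells us the largest block for λ = -2 has size 2.
Step 3 — with total size 3, 2 blocks, and largest block 2, the block sizes (in nonincreasing order) are [2, 1].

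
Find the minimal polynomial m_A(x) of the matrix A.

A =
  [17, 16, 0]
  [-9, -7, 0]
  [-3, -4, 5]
x^2 - 10*x + 25

The characteristic polynomial is χ_A(x) = (x - 5)^3, so the eigenvalues are known. The minimal polynomial is
  m_A(x) = Π_λ (x − λ)^{k_λ}
where k_λ is the size of the *largest* Jordan block for λ (equivalently, the smallest k with (A − λI)^k v = 0 for every generalised eigenvector v of λ).

  λ = 5: largest Jordan block has size 2, contributing (x − 5)^2

So m_A(x) = (x - 5)^2 = x^2 - 10*x + 25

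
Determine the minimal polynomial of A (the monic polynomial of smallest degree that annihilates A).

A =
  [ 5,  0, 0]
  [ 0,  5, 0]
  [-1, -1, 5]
x^2 - 10*x + 25

The characteristic polynomial is χ_A(x) = (x - 5)^3, so the eigenvalues are known. The minimal polynomial is
  m_A(x) = Π_λ (x − λ)^{k_λ}
where k_λ is the size of the *largest* Jordan block for λ (equivalently, the smallest k with (A − λI)^k v = 0 for every generalised eigenvector v of λ).

  λ = 5: largest Jordan block has size 2, contributing (x − 5)^2

So m_A(x) = (x - 5)^2 = x^2 - 10*x + 25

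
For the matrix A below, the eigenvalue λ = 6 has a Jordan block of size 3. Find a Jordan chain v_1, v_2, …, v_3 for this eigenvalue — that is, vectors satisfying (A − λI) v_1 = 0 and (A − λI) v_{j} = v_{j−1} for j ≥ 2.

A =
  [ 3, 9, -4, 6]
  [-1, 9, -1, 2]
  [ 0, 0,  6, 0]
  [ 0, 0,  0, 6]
A Jordan chain for λ = 6 of length 3:
v_1 = (3, 1, 0, 0)ᵀ
v_2 = (-4, -1, 0, 0)ᵀ
v_3 = (0, 0, 1, 0)ᵀ

Let N = A − (6)·I. We want v_3 with N^3 v_3 = 0 but N^2 v_3 ≠ 0; then v_{j-1} := N · v_j for j = 3, …, 2.

Pick v_3 = (0, 0, 1, 0)ᵀ.
Then v_2 = N · v_3 = (-4, -1, 0, 0)ᵀ.
Then v_1 = N · v_2 = (3, 1, 0, 0)ᵀ.

Sanity check: (A − (6)·I) v_1 = (0, 0, 0, 0)ᵀ = 0. ✓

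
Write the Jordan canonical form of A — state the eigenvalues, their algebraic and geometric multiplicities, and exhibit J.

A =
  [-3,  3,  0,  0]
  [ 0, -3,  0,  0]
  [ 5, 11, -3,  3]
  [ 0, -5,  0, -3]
J_2(-3) ⊕ J_2(-3)

The characteristic polynomial is
  det(x·I − A) = x^4 + 12*x^3 + 54*x^2 + 108*x + 81 = (x + 3)^4

Eigenvalues and multiplicities (the geometric multiplicity of λ is n − rank(A − λI), which equals the number of Jordan blocks for λ):
  λ = -3: algebraic multiplicity = 4, geometric multiplicity = 2

Determining the block sizes for each eigenvalue:
  λ = -3: with am = 4 and gm = 2, the partition is not yet determined (e.g. several partitions of 4 into 2 parts exist). Let N = A − (-3)·I. Computing rank(N^1) = 2, rank(N^2) = 0; the number of blocks of size ≥ j is rank(N^{j−1}) − rank(N^j), giving [2, 2]. So we have 2 block(s) of size 2 → block sizes [2, 2]

Assembling the blocks gives a Jordan form
J =
  [-3,  1,  0,  0]
  [ 0, -3,  0,  0]
  [ 0,  0, -3,  1]
  [ 0,  0,  0, -3]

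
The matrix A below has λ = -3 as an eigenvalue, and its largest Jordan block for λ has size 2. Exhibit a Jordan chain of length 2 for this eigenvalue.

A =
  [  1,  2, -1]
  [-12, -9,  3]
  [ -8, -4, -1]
A Jordan chain for λ = -3 of length 2:
v_1 = (4, -12, -8)ᵀ
v_2 = (1, 0, 0)ᵀ

Let N = A − (-3)·I. We want v_2 with N^2 v_2 = 0 but N^1 v_2 ≠ 0; then v_{j-1} := N · v_j for j = 2, …, 2.

Pick v_2 = (1, 0, 0)ᵀ.
Then v_1 = N · v_2 = (4, -12, -8)ᵀ.

Sanity check: (A − (-3)·I) v_1 = (0, 0, 0)ᵀ = 0. ✓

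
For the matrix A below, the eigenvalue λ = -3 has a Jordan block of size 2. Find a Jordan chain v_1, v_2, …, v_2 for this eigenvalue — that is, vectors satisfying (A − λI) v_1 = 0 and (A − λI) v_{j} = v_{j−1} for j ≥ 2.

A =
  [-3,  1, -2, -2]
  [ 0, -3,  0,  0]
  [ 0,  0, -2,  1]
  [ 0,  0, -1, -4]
A Jordan chain for λ = -3 of length 2:
v_1 = (1, 0, 0, 0)ᵀ
v_2 = (0, 1, 0, 0)ᵀ

Let N = A − (-3)·I. We want v_2 with N^2 v_2 = 0 but N^1 v_2 ≠ 0; then v_{j-1} := N · v_j for j = 2, …, 2.

Pick v_2 = (0, 1, 0, 0)ᵀ.
Then v_1 = N · v_2 = (1, 0, 0, 0)ᵀ.

Sanity check: (A − (-3)·I) v_1 = (0, 0, 0, 0)ᵀ = 0. ✓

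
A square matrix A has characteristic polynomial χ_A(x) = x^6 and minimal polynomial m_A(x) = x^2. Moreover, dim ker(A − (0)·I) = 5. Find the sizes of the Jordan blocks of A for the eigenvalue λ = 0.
Block sizes for λ = 0: [2, 1, 1, 1, 1]

Step 1 — from the characteristic polynomial, algebraic multiplicity of λ = 0 is 6. From dim ker(A − (0)·I) = 5, there are exactly 5 Jordan blocks for λ = 0.
Step 2 — from the minimal polynomial, the factor (x − 0)^2 tells us the largest block for λ = 0 has size 2.
Step 3 — with total size 6, 5 blocks, and largest block 2, the block sizes (in nonincreasing order) are [2, 1, 1, 1, 1].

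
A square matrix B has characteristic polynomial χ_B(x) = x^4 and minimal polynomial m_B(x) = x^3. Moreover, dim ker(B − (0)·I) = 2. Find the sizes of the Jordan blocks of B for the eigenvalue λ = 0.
Block sizes for λ = 0: [3, 1]

Step 1 — from the characteristic polynomial, algebraic multiplicity of λ = 0 is 4. From dim ker(B − (0)·I) = 2, there are exactly 2 Jordan blocks for λ = 0.
Step 2 — from the minimal polynomial, the factor (x − 0)^3 tells us the largest block for λ = 0 has size 3.
Step 3 — with total size 4, 2 blocks, and largest block 3, the block sizes (in nonincreasing order) are [3, 1].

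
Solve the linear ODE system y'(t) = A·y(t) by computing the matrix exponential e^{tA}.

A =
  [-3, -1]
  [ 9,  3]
e^{tA} =
  [1 - 3*t, -t]
  [9*t, 3*t + 1]

Strategy: write A = P · J · P⁻¹ where J is a Jordan canonical form, so e^{tA} = P · e^{tJ} · P⁻¹, and e^{tJ} can be computed block-by-block.

A has Jordan form
J =
  [0, 1]
  [0, 0]
(up to reordering of blocks).

Per-block formulas:
  For a 2×2 Jordan block J_2(0): exp(t · J_2(0)) = e^(0t)·(I + t·N), where N is the 2×2 nilpotent shift.

After assembling e^{tJ} and conjugating by P, we get:

e^{tA} =
  [1 - 3*t, -t]
  [9*t, 3*t + 1]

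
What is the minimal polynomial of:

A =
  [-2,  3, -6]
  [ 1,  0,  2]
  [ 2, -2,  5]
x^2 - 2*x + 1

The characteristic polynomial is χ_A(x) = (x - 1)^3, so the eigenvalues are known. The minimal polynomial is
  m_A(x) = Π_λ (x − λ)^{k_λ}
where k_λ is the size of the *largest* Jordan block for λ (equivalently, the smallest k with (A − λI)^k v = 0 for every generalised eigenvector v of λ).

  λ = 1: largest Jordan block has size 2, contributing (x − 1)^2

So m_A(x) = (x - 1)^2 = x^2 - 2*x + 1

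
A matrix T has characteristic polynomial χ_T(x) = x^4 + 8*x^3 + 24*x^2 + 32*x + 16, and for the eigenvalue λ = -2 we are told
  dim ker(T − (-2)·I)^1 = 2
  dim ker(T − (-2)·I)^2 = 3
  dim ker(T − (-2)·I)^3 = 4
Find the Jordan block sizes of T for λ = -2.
Block sizes for λ = -2: [3, 1]

From the dimensions of kernels of powers, the number of Jordan blocks of size at least j is d_j − d_{j−1} where d_j = dim ker(N^j) (with d_0 = 0). Computing the differences gives [2, 1, 1].
The number of blocks of size exactly k is (#blocks of size ≥ k) − (#blocks of size ≥ k + 1), so the partition is: 1 block(s) of size 1, 1 block(s) of size 3.
In nonincreasing order the block sizes are [3, 1].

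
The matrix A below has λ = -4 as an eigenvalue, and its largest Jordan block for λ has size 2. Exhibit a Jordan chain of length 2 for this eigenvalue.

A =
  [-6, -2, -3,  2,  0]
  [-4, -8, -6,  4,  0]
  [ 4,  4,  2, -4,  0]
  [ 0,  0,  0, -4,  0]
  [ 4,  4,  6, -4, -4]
A Jordan chain for λ = -4 of length 2:
v_1 = (-2, -4, 4, 0, 4)ᵀ
v_2 = (1, 0, 0, 0, 0)ᵀ

Let N = A − (-4)·I. We want v_2 with N^2 v_2 = 0 but N^1 v_2 ≠ 0; then v_{j-1} := N · v_j for j = 2, …, 2.

Pick v_2 = (1, 0, 0, 0, 0)ᵀ.
Then v_1 = N · v_2 = (-2, -4, 4, 0, 4)ᵀ.

Sanity check: (A − (-4)·I) v_1 = (0, 0, 0, 0, 0)ᵀ = 0. ✓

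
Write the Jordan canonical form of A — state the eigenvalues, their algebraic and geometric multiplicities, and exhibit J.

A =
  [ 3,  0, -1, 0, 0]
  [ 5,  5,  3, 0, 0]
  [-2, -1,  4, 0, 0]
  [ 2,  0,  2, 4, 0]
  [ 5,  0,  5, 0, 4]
J_3(4) ⊕ J_1(4) ⊕ J_1(4)

The characteristic polynomial is
  det(x·I − A) = x^5 - 20*x^4 + 160*x^3 - 640*x^2 + 1280*x - 1024 = (x - 4)^5

Eigenvalues and multiplicities (the geometric multiplicity of λ is n − rank(A − λI), which equals the number of Jordan blocks for λ):
  λ = 4: algebraic multiplicity = 5, geometric multiplicity = 3

Determining the block sizes for each eigenvalue:
  λ = 4: with am = 5 and gm = 3, the partition is not yet determined (e.g. several partitions of 5 into 3 parts exist). Let N = A − (4)·I. Computing rank(N^1) = 2, rank(N^2) = 1, rank(N^3) = 0; the number of blocks of size ≥ j is rank(N^{j−1}) − rank(N^j), giving [3, 1, 1]. So we have 1 block(s) of size 3, 2 block(s) of size 1 → block sizes [3, 1, 1]

Assembling the blocks gives a Jordan form
J =
  [4, 1, 0, 0, 0]
  [0, 4, 1, 0, 0]
  [0, 0, 4, 0, 0]
  [0, 0, 0, 4, 0]
  [0, 0, 0, 0, 4]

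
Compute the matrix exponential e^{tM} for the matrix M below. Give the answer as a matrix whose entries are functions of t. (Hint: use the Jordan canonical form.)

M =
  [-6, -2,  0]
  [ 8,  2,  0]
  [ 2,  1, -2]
e^{tM} =
  [-4*t*exp(-2*t) + exp(-2*t), -2*t*exp(-2*t), 0]
  [8*t*exp(-2*t), 4*t*exp(-2*t) + exp(-2*t), 0]
  [2*t*exp(-2*t), t*exp(-2*t), exp(-2*t)]

Strategy: write M = P · J · P⁻¹ where J is a Jordan canonical form, so e^{tM} = P · e^{tJ} · P⁻¹, and e^{tJ} can be computed block-by-block.

M has Jordan form
J =
  [-2,  1,  0]
  [ 0, -2,  0]
  [ 0,  0, -2]
(up to reordering of blocks).

Per-block formulas:
  For a 1×1 block at λ = -2: exp(t · [-2]) = [e^(-2t)].
  For a 2×2 Jordan block J_2(-2): exp(t · J_2(-2)) = e^(-2t)·(I + t·N), where N is the 2×2 nilpotent shift.

After assembling e^{tJ} and conjugating by P, we get:

e^{tM} =
  [-4*t*exp(-2*t) + exp(-2*t), -2*t*exp(-2*t), 0]
  [8*t*exp(-2*t), 4*t*exp(-2*t) + exp(-2*t), 0]
  [2*t*exp(-2*t), t*exp(-2*t), exp(-2*t)]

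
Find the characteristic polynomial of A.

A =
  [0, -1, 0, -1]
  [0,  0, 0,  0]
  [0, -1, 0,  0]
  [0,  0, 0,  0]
x^4

Expanding det(x·I − A) (e.g. by cofactor expansion or by noting that A is similar to its Jordan form J, which has the same characteristic polynomial as A) gives
  χ_A(x) = x^4
which factors as x^4. The eigenvalues (with algebraic multiplicities) are λ = 0 with multiplicity 4.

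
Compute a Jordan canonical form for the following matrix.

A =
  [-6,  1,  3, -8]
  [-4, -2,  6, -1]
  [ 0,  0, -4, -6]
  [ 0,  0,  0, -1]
J_2(-4) ⊕ J_1(-4) ⊕ J_1(-1)

The characteristic polynomial is
  det(x·I − A) = x^4 + 13*x^3 + 60*x^2 + 112*x + 64 = (x + 1)*(x + 4)^3

Eigenvalues and multiplicities (the geometric multiplicity of λ is n − rank(A − λI), which equals the number of Jordan blocks for λ):
  λ = -4: algebraic multiplicity = 3, geometric multiplicity = 2
  λ = -1: algebraic multiplicity = 1, geometric multiplicity = 1

Determining the block sizes for each eigenvalue:
  λ = -4: 2 blocks summing to 3 forces exactly one block of size 2 and the rest size 1 → block sizes [2, 1]
  λ = -1: one block (gm = 1), so the single block has size am = 1 → block sizes [1]

Assembling the blocks gives a Jordan form
J =
  [-4,  1,  0,  0]
  [ 0, -4,  0,  0]
  [ 0,  0, -4,  0]
  [ 0,  0,  0, -1]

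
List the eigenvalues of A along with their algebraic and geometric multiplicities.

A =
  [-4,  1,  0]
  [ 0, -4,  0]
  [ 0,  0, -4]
λ = -4: alg = 3, geom = 2

Step 1 — factor the characteristic polynomial to read off the algebraic multiplicities:
  χ_A(x) = (x + 4)^3

Step 2 — compute geometric multiplicities via the rank-nullity identity g(λ) = n − rank(A − λI):
  rank(A − (-4)·I) = 1, so dim ker(A − (-4)·I) = n − 1 = 2

Summary:
  λ = -4: algebraic multiplicity = 3, geometric multiplicity = 2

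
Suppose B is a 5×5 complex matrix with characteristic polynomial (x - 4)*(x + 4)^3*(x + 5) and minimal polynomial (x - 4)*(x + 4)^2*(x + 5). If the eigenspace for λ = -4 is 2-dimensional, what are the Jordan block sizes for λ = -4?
Block sizes for λ = -4: [2, 1]

Step 1 — from the characteristic polynomial, algebraic multiplicity of λ = -4 is 3. From dim ker(B − (-4)·I) = 2, there are exactly 2 Jordan blocks for λ = -4.
Step 2 — from the minimal polynomial, the factor (x + 4)^2 tells us the largest block for λ = -4 has size 2.
Step 3 — with total size 3, 2 blocks, and largest block 2, the block sizes (in nonincreasing order) are [2, 1].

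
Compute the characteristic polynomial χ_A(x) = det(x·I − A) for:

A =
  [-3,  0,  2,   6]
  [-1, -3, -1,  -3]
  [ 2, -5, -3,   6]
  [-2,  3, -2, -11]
x^4 + 20*x^3 + 150*x^2 + 500*x + 625

Expanding det(x·I − A) (e.g. by cofactor expansion or by noting that A is similar to its Jordan form J, which has the same characteristic polynomial as A) gives
  χ_A(x) = x^4 + 20*x^3 + 150*x^2 + 500*x + 625
which factors as (x + 5)^4. The eigenvalues (with algebraic multiplicities) are λ = -5 with multiplicity 4.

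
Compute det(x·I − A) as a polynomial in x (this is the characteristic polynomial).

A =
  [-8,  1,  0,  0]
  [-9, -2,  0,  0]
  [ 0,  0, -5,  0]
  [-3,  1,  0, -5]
x^4 + 20*x^3 + 150*x^2 + 500*x + 625

Expanding det(x·I − A) (e.g. by cofactor expansion or by noting that A is similar to its Jordan form J, which has the same characteristic polynomial as A) gives
  χ_A(x) = x^4 + 20*x^3 + 150*x^2 + 500*x + 625
which factors as (x + 5)^4. The eigenvalues (with algebraic multiplicities) are λ = -5 with multiplicity 4.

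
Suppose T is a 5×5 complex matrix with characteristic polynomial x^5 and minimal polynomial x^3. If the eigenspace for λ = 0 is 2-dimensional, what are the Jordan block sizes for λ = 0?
Block sizes for λ = 0: [3, 2]

Step 1 — from the characteristic polynomial, algebraic multiplicity of λ = 0 is 5. From dim ker(T − (0)·I) = 2, there are exactly 2 Jordan blocks for λ = 0.
Step 2 — from the minimal polynomial, the factor (x − 0)^3 tells us the largest block for λ = 0 has size 3.
Step 3 — with total size 5, 2 blocks, and largest block 3, the block sizes (in nonincreasing order) are [3, 2].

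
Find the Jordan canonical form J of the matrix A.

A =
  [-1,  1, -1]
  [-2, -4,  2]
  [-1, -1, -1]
J_2(-2) ⊕ J_1(-2)

The characteristic polynomial is
  det(x·I − A) = x^3 + 6*x^2 + 12*x + 8 = (x + 2)^3

Eigenvalues and multiplicities (the geometric multiplicity of λ is n − rank(A − λI), which equals the number of Jordan blocks for λ):
  λ = -2: algebraic multiplicity = 3, geometric multiplicity = 2

Determining the block sizes for each eigenvalue:
  λ = -2: 2 blocks summing to 3 forces exactly one block of size 2 and the rest size 1 → block sizes [2, 1]

Assembling the blocks gives a Jordan form
J =
  [-2,  1,  0]
  [ 0, -2,  0]
  [ 0,  0, -2]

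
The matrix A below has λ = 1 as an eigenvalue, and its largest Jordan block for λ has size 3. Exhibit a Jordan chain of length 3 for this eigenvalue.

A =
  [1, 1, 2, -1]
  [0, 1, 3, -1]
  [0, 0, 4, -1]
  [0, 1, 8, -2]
A Jordan chain for λ = 1 of length 3:
v_1 = (-1, -1, -1, -3)ᵀ
v_2 = (1, 0, 0, 1)ᵀ
v_3 = (0, 1, 0, 0)ᵀ

Let N = A − (1)·I. We want v_3 with N^3 v_3 = 0 but N^2 v_3 ≠ 0; then v_{j-1} := N · v_j for j = 3, …, 2.

Pick v_3 = (0, 1, 0, 0)ᵀ.
Then v_2 = N · v_3 = (1, 0, 0, 1)ᵀ.
Then v_1 = N · v_2 = (-1, -1, -1, -3)ᵀ.

Sanity check: (A − (1)·I) v_1 = (0, 0, 0, 0)ᵀ = 0. ✓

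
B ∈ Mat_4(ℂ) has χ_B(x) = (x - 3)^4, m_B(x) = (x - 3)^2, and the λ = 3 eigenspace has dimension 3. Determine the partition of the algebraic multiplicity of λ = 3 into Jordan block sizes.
Block sizes for λ = 3: [2, 1, 1]

Step 1 — from the characteristic polynomial, algebraic multiplicity of λ = 3 is 4. From dim ker(B − (3)·I) = 3, there are exactly 3 Jordan blocks for λ = 3.
Step 2 — from the minimal polynomial, the factor (x − 3)^2 tells us the largest block for λ = 3 has size 2.
Step 3 — with total size 4, 3 blocks, and largest block 2, the block sizes (in nonincreasing order) are [2, 1, 1].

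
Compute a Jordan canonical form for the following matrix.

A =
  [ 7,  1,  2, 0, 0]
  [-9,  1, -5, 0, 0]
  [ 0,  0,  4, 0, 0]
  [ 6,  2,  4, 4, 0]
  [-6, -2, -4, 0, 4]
J_3(4) ⊕ J_1(4) ⊕ J_1(4)

The characteristic polynomial is
  det(x·I − A) = x^5 - 20*x^4 + 160*x^3 - 640*x^2 + 1280*x - 1024 = (x - 4)^5

Eigenvalues and multiplicities (the geometric multiplicity of λ is n − rank(A − λI), which equals the number of Jordan blocks for λ):
  λ = 4: algebraic multiplicity = 5, geometric multiplicity = 3

Determining the block sizes for each eigenvalue:
  λ = 4: with am = 5 and gm = 3, the partition is not yet determined (e.g. several partitions of 5 into 3 parts exist). Let N = A − (4)·I. Computing rank(N^1) = 2, rank(N^2) = 1, rank(N^3) = 0; the number of blocks of size ≥ j is rank(N^{j−1}) − rank(N^j), giving [3, 1, 1]. So we have 1 block(s) of size 3, 2 block(s) of size 1 → block sizes [3, 1, 1]

Assembling the blocks gives a Jordan form
J =
  [4, 1, 0, 0, 0]
  [0, 4, 1, 0, 0]
  [0, 0, 4, 0, 0]
  [0, 0, 0, 4, 0]
  [0, 0, 0, 0, 4]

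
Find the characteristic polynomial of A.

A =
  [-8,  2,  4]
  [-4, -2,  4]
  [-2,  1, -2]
x^3 + 12*x^2 + 48*x + 64

Expanding det(x·I − A) (e.g. by cofactor expansion or by noting that A is similar to its Jordan form J, which has the same characteristic polynomial as A) gives
  χ_A(x) = x^3 + 12*x^2 + 48*x + 64
which factors as (x + 4)^3. The eigenvalues (with algebraic multiplicities) are λ = -4 with multiplicity 3.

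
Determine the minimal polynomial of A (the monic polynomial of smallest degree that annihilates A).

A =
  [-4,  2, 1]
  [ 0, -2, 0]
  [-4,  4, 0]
x^2 + 4*x + 4

The characteristic polynomial is χ_A(x) = (x + 2)^3, so the eigenvalues are known. The minimal polynomial is
  m_A(x) = Π_λ (x − λ)^{k_λ}
where k_λ is the size of the *largest* Jordan block for λ (equivalently, the smallest k with (A − λI)^k v = 0 for every generalised eigenvector v of λ).

  λ = -2: largest Jordan block has size 2, contributing (x + 2)^2

So m_A(x) = (x + 2)^2 = x^2 + 4*x + 4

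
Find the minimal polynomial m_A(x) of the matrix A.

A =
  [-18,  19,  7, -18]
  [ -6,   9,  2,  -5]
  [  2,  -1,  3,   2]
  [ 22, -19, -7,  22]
x^3 - 12*x^2 + 48*x - 64

The characteristic polynomial is χ_A(x) = (x - 4)^4, so the eigenvalues are known. The minimal polynomial is
  m_A(x) = Π_λ (x − λ)^{k_λ}
where k_λ is the size of the *largest* Jordan block for λ (equivalently, the smallest k with (A − λI)^k v = 0 for every generalised eigenvector v of λ).

  λ = 4: largest Jordan block has size 3, contributing (x − 4)^3

So m_A(x) = (x - 4)^3 = x^3 - 12*x^2 + 48*x - 64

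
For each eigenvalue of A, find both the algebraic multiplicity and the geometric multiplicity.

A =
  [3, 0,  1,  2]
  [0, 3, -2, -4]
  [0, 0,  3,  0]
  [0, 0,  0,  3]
λ = 3: alg = 4, geom = 3

Step 1 — factor the characteristic polynomial to read off the algebraic multiplicities:
  χ_A(x) = (x - 3)^4

Step 2 — compute geometric multiplicities via the rank-nullity identity g(λ) = n − rank(A − λI):
  rank(A − (3)·I) = 1, so dim ker(A − (3)·I) = n − 1 = 3

Summary:
  λ = 3: algebraic multiplicity = 4, geometric multiplicity = 3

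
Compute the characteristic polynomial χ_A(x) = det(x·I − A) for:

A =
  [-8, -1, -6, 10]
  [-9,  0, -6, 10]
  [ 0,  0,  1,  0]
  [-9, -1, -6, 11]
x^4 - 4*x^3 + 6*x^2 - 4*x + 1

Expanding det(x·I − A) (e.g. by cofactor expansion or by noting that A is similar to its Jordan form J, which has the same characteristic polynomial as A) gives
  χ_A(x) = x^4 - 4*x^3 + 6*x^2 - 4*x + 1
which factors as (x - 1)^4. The eigenvalues (with algebraic multiplicities) are λ = 1 with multiplicity 4.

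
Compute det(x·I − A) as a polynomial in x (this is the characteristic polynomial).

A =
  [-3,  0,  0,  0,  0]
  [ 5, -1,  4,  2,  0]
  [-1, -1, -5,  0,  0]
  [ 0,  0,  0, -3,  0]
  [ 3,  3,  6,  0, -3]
x^5 + 15*x^4 + 90*x^3 + 270*x^2 + 405*x + 243

Expanding det(x·I − A) (e.g. by cofactor expansion or by noting that A is similar to its Jordan form J, which has the same characteristic polynomial as A) gives
  χ_A(x) = x^5 + 15*x^4 + 90*x^3 + 270*x^2 + 405*x + 243
which factors as (x + 3)^5. The eigenvalues (with algebraic multiplicities) are λ = -3 with multiplicity 5.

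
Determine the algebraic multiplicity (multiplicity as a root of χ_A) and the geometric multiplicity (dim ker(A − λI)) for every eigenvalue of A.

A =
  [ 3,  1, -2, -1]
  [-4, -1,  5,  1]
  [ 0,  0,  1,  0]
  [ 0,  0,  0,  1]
λ = 1: alg = 4, geom = 2

Step 1 — factor the characteristic polynomial to read off the algebraic multiplicities:
  χ_A(x) = (x - 1)^4

Step 2 — compute geometric multiplicities via the rank-nullity identity g(λ) = n − rank(A − λI):
  rank(A − (1)·I) = 2, so dim ker(A − (1)·I) = n − 2 = 2

Summary:
  λ = 1: algebraic multiplicity = 4, geometric multiplicity = 2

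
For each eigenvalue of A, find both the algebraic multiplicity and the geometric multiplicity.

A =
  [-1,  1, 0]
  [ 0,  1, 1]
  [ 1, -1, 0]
λ = 0: alg = 3, geom = 1

Step 1 — factor the characteristic polynomial to read off the algebraic multiplicities:
  χ_A(x) = x^3

Step 2 — compute geometric multiplicities via the rank-nullity identity g(λ) = n − rank(A − λI):
  rank(A − (0)·I) = 2, so dim ker(A − (0)·I) = n − 2 = 1

Summary:
  λ = 0: algebraic multiplicity = 3, geometric multiplicity = 1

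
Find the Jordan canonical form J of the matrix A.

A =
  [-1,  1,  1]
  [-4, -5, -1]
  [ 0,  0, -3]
J_3(-3)

The characteristic polynomial is
  det(x·I − A) = x^3 + 9*x^2 + 27*x + 27 = (x + 3)^3

Eigenvalues and multiplicities (the geometric multiplicity of λ is n − rank(A − λI), which equals the number of Jordan blocks for λ):
  λ = -3: algebraic multiplicity = 3, geometric multiplicity = 1

Determining the block sizes for each eigenvalue:
  λ = -3: one block (gm = 1), so the single block has size am = 3 → block sizes [3]

Assembling the blocks gives a Jordan form
J =
  [-3,  1,  0]
  [ 0, -3,  1]
  [ 0,  0, -3]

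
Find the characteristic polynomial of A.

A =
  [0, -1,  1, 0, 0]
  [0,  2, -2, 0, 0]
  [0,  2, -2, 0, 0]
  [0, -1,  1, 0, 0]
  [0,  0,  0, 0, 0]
x^5

Expanding det(x·I − A) (e.g. by cofactor expansion or by noting that A is similar to its Jordan form J, which has the same characteristic polynomial as A) gives
  χ_A(x) = x^5
which factors as x^5. The eigenvalues (with algebraic multiplicities) are λ = 0 with multiplicity 5.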